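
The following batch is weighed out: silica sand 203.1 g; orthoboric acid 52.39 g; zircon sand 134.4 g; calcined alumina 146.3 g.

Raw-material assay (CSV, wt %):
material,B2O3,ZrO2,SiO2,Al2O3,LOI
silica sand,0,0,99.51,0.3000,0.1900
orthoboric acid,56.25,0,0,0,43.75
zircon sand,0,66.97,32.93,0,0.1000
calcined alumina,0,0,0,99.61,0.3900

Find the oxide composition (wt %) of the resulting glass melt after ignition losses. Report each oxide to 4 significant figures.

Glass mass = 512.2 g (batch 536.2 − LOI 24.01).
Composition: B2O3 5.754%, ZrO2 17.57%, SiO2 48.10%, Al2O3 28.57%

The intermediate values appear, with 4-significant-digit rounding, alongside each step — all arithmetic keeps exact precision at every stage — every reported figure carries a single rounding; derived quantities are carried starting from the weights at 512.2 g of glass at full float precision (the totals, ignition loss, the yield, net glass mass, four oxide percentages) as set out in problem or answer.
Per-oxide mass from batch:
  B2O3: 52.39·0.5625 = 29.47 g
  ZrO2: 134.4·0.6697 = 90.01 g
  SiO2: 203.1·0.9951 + 134.4·0.3293 = 246.4 g
  Al2O3: 203.1·0.003000 + 146.3·0.9961 = 146.3 g
LOI: 203.1·0.001900 + 52.39·0.4375 + 134.4·0.001000 + 146.3·0.003900 = 24.01 g
Resulting glass, batch − LOI: 536.2 − 24.01 = 512.2 g (the oxide masses sum to this)
percent share: oxide ÷ glass, ×100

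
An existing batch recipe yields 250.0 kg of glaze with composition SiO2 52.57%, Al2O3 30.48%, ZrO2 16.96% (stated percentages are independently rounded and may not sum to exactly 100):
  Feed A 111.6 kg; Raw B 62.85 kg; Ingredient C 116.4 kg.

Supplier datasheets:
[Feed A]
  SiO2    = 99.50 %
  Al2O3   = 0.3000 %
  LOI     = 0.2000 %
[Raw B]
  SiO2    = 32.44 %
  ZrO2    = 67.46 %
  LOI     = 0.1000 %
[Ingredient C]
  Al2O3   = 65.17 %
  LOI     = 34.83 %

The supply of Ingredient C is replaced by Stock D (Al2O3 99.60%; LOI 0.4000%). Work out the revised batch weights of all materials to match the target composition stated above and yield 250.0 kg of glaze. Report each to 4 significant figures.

All arithmetic runs at exact precision throughout; values along the way are printed rounded to 4 significant digits at each printed step — every reported result is rounded a single time; the derived quantities are re-derived in full precision (ignition loss, the three compositions, the yield, totals, glass mass) using the weight values for 250.0 kg of glass, as quoted within either problem or answer.
The oxide mass targets at 250.0 kg glaze:
  SiO2: 52.57% × 250.0 = 131.4 kg
  Al2O3: 30.48% × 250.0 = 76.20 kg
  ZrO2: 16.96% × 250.0 = 42.40 kg
Balance tally, oxide-wise, from the weights as reported, under the basis named above (summed amounts equal target values modulo rounding of the values):
  SiO2: 111.6·0.9950 + 62.85·0.3244 = 131.4 kg (target 131.4 kg)
  Al2O3: 111.6·0.003000 + 76.17·0.9960 = 76.20 kg (target 76.20 kg)
  ZrO2: 62.85·0.6746 = 42.40 kg (target 42.40 kg)
The glass-mass cross-check: batch total minus LOI = 250.0 kg (oxide target masses add up to 250.0 kg; against the stated basis, 250.0 kg — a pure rounding effect).
Whole-batch sum: Σ batch = 250.6 kg; Σ batch·LOI gives LOI loss = 0.5907 kg; the yield ratio, glass ÷ batch: 99.76%.

Revised batch per 250.0 kg glaze:
  Feed A: 111.6 kg
  Raw B: 62.85 kg
  Stock D: 76.17 kg
Total batch = 250.6 kg; LOI loss = 0.5907 kg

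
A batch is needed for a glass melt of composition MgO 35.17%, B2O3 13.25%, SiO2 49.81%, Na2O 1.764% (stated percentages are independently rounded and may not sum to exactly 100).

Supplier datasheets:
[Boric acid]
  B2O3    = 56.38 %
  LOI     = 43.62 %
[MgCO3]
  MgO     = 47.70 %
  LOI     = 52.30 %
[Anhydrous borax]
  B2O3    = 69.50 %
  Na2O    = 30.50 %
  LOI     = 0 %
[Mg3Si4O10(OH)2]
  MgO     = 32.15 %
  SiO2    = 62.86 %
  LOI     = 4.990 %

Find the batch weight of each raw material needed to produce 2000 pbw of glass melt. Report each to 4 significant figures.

Batch per 2000 pbw glass melt:
  Boric acid: 327.4 pbw
  MgCO3: 406.5 pbw
  Anhydrous borax: 115.7 pbw
  Mg3Si4O10(OH)2: 1585 pbw
Total batch = 2435 pbw; LOI loss = 434.5 pbw; yield = 82.15%

Mid-chain values are rounded to four significant digits wherever printed — all arithmetic carries exact precision in all steps — every reported result is rounded exactly once. Derived quantities, including ignition loss, glass mass, the totals, the four compositions, the yield, are recomputed from the batch weights for 2000 pbw of glass at full precision, exactly as printed in question or answer.
Per-oxide target masses for 2000 pbw glass melt:
  MgO: 35.17% × 2000 = 703.4 pbw
  B2O3: 13.25% × 2000 = 265.0 pbw
  SiO2: 49.81% × 2000 = 996.2 pbw
  Na2O: 1.764% × 2000 = 35.28 pbw
A balance pass over the oxides, using the reported weights, relative to the basis at hand (every target is met by its sum modulo rounding of the values):
  MgO: 406.5·0.4770 + 1585·0.3215 = 703.5 pbw (target 703.4 pbw)
  B2O3: 327.4·0.5638 + 115.7·0.6950 = 265.0 pbw (target 265.0 pbw)
  SiO2: 1585·0.6286 = 996.3 pbw (target 996.2 pbw)
  Na2O: 115.7·0.3050 = 35.29 pbw (target 35.28 pbw)
Mass balance on the glass: net batch after ignition = 2000 pbw (the targets, summed, come to 2000 pbw; basis as stated: 2000 pbw — differing by rounding only).
Whole-batch sum: Σ batch = 2435 pbw; LOI removed, Σ of batch·LOI: 434.5 pbw; yield, glass over the total, = 82.15%.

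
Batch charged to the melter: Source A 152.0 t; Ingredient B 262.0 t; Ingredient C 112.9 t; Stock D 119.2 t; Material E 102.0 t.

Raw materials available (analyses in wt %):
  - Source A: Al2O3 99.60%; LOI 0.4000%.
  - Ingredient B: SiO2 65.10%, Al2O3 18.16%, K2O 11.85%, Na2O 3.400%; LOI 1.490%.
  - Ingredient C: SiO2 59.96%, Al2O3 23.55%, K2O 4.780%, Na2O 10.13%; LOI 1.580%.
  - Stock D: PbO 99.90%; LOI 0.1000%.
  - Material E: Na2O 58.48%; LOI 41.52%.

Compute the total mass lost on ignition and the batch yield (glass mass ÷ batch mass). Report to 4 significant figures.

Each numeric step holds full float precision at all times — mid-chain values appear, with 4-significant-digit rounding, in the working. A single rounding finalizes each reported number; all derived quantities, including five oxide percentages, yield, glass mass, LOI, the totals, are carried using the weight values for 699.3 t of glass in full float precision exactly as printed in problem or answer.
Each material's LOI contribution:
  Source A: 152.0 × 0.004000 = 0.6080 t
  Ingredient B: 262.0 × 0.01490 = 3.904 t
  Ingredient C: 112.9 × 0.01580 = 1.784 t
  Stock D: 119.2 × 0.001000 = 0.1192 t
  Material E: 102.0 × 0.4152 = 42.35 t
Total LOI = 48.77 t
Glass = batch − LOI = 748.1 − 48.77 = 699.3 t

LOI loss = 48.77 t; glass = 699.3 t; yield = 93.48%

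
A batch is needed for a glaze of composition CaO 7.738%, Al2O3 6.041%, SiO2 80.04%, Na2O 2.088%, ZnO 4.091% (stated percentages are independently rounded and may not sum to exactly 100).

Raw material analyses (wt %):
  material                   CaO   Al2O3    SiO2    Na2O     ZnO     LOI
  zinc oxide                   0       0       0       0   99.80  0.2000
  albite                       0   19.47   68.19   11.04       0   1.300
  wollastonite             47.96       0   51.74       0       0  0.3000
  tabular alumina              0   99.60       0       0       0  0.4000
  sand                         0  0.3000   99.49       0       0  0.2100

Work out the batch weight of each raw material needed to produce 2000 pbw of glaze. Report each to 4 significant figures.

Batch per 2000 pbw glaze:
  zinc oxide: 81.98 pbw
  albite: 378.3 pbw
  wollastonite: 322.7 pbw
  tabular alumina: 43.80 pbw
  sand: 1182 pbw
Total batch = 2009 pbw; LOI loss = 8.707 pbw; yield = 99.57%

All arithmetic carries full float precision from first step to last; intermediates appear, with 4-significant-figure rounding, alongside each step — every reported result is rounded once only — all derived quantities, which include the yield, LOI, five oxide percentages, the totals, net glass mass, are re-derived in full float precision, as quoted within the problem or answer text, starting from the weights per 2000 pbw of glass.
The oxide mass targets at 2000 pbw glaze:
  CaO: 7.738% × 2000 = 154.8 pbw
  Al2O3: 6.041% × 2000 = 120.8 pbw
  SiO2: 80.04% × 2000 = 1601 pbw
  Na2O: 2.088% × 2000 = 41.76 pbw
  ZnO: 4.091% × 2000 = 81.82 pbw
Verifying the oxide balance working from each reported weight, per the basis as stated (every target is met by its sum exact up to rounding of places):
  CaO: 322.7·0.4796 = 154.8 pbw (target 154.8 pbw)
  Al2O3: 378.3·0.1947 + 43.80·0.9960 + 1182·0.003000 = 120.8 pbw (target 120.8 pbw)
  SiO2: 378.3·0.6819 + 322.7·0.5174 + 1182·0.9949 = 1601 pbw (target 1601 pbw)
  Na2O: 378.3·0.1104 = 41.76 pbw (target 41.76 pbw)
  ZnO: 81.98·0.9980 = 81.82 pbw (target 81.82 pbw)
Auditing the glass mass value: Σ batch − LOI loss = 2000 pbw (per-oxide target masses sum to 2000 pbw; with the basis standing at 2000 pbw — gaps are rounding artifacts).
Whole-batch sum: Σ batch = 2009 pbw; LOI loss = Σ batch·LOI = 8.707 pbw; yield = glass ÷ total batch = 99.57%.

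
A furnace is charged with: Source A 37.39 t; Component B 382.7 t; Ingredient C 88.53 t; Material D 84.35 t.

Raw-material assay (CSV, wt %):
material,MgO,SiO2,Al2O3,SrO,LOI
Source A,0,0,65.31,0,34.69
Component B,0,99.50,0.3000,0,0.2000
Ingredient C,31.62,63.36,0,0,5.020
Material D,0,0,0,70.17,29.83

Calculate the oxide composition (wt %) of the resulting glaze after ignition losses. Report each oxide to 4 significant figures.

Glass mass = 549.6 t (batch 593.0 − LOI 43.34).
Composition: MgO 5.093%, SiO2 79.49%, Al2O3 4.652%, SrO 10.77%

All internal work holds full precision through the solve — in-progress results are shown, rounded to four significant digits, on the page; each reported result takes exactly one rounding. Derived quantities are computed in exact precision (totals, yield, the four compositions, net glass mass, ignition loss) starting from the weights for 549.6 t of glass, as set out in the problem or the answer.
Mass of each oxide from the mix:
  MgO: 88.53·0.3162 = 27.99 t
  SiO2: 382.7·0.9950 + 88.53·0.6336 = 436.9 t
  Al2O3: 37.39·0.6531 + 382.7·0.003000 = 25.57 t
  SrO: 84.35·0.7017 = 59.19 t
LOI: 37.39·0.3469 + 382.7·0.002000 + 88.53·0.05020 + 84.35·0.2983 = 43.34 t
Glass = total batch minus LOI = 593.0 − 43.34 = 549.6 t (matching Σ of the oxides)
wt % = 100 × oxide mass / glass mass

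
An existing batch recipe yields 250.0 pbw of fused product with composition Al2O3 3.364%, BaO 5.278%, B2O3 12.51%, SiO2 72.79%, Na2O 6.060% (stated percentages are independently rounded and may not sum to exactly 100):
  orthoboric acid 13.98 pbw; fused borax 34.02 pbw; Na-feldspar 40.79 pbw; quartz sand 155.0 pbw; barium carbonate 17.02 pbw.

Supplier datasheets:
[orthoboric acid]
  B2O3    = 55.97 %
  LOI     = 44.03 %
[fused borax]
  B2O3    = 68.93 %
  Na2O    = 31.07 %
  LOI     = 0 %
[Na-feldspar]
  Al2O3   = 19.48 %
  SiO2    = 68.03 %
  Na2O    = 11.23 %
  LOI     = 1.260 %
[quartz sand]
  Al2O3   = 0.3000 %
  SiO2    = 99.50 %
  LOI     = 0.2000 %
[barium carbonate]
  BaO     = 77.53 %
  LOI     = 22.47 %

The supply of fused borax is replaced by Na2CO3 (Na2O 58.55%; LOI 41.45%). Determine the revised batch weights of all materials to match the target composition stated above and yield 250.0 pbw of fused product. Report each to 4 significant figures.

Every computation keeps exact precision all the way through — in-progress results are printed, with 4-significant-figure rounding, within the worked lines — each reported result undergoes a single rounding. The derived quantities (the five compositions, LOI, net glass mass, the totals, the yield) are re-derived from the weighed amounts at 250.0 pbw of glass in full precision exactly as shown in the problem or answer text.
The oxide mass targets at 250.0 pbw fused product:
  Al2O3: 3.364% × 250.0 = 8.410 pbw
  BaO: 5.278% × 250.0 = 13.20 pbw
  B2O3: 12.51% × 250.0 = 31.28 pbw
  SiO2: 72.79% × 250.0 = 182.0 pbw
  Na2O: 6.060% × 250.0 = 15.15 pbw
Per-oxide balance check on the weights just shown, on the stated basis (delivered sums recover each target given rounding of the digits):
  Al2O3: 40.79·0.1948 + 155.0·0.003000 = 8.411 pbw (target 8.410 pbw)
  BaO: 17.02·0.7753 = 13.20 pbw (target 13.20 pbw)
  B2O3: 55.88·0.5597 = 31.28 pbw (target 31.28 pbw)
  SiO2: 40.79·0.6803 + 155.0·0.9950 = 182.0 pbw (target 182.0 pbw)
  Na2O: 18.05·0.5855 + 40.79·0.1123 = 15.15 pbw (target 15.15 pbw)
The glass-mass cross-check: net batch after ignition = 250.0 pbw (summing oxide targets gives 250.0 pbw; stated basis 250.0 pbw — any gap is answer rounding).
Summing the batch: Σ batch = 286.7 pbw; Σ batch·LOI gives LOI loss = 36.73 pbw; the yield ratio, glass ÷ batch: 87.19%.

Revised batch per 250.0 pbw fused product:
  orthoboric acid: 55.88 pbw
  Na2CO3: 18.05 pbw
  Na-feldspar: 40.79 pbw
  quartz sand: 155.0 pbw
  barium carbonate: 17.02 pbw
Total batch = 286.7 pbw; LOI loss = 36.73 pbw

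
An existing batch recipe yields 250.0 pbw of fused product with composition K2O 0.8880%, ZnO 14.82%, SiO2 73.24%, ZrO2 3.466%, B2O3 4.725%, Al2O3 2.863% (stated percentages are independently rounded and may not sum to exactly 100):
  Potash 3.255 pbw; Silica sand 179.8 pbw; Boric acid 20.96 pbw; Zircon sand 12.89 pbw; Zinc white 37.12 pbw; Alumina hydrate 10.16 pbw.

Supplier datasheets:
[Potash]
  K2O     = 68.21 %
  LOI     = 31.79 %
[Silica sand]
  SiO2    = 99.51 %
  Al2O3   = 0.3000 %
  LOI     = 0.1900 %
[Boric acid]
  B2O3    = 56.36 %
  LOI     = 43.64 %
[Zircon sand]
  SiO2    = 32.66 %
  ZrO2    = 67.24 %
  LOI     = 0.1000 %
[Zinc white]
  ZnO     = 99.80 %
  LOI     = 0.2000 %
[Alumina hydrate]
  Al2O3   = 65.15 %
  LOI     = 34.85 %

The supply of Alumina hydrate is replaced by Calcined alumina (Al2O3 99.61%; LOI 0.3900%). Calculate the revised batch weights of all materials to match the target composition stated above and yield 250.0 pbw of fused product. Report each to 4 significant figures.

In-progress results appear rounded off to 4 significant figures across the worked steps. The working math maintains full float precision through every step. A single rounding completes each reported figure — all derived quantities are computed starting from the weights on 250.0 pbw of glass at exact precision (totals, net glass mass, yield, LOI, six oxide percentages), as they appear in question or answer.
Target masses of each oxide per 250.0 pbw fused product:
  K2O: 0.8880% × 250.0 = 2.220 pbw
  ZnO: 14.82% × 250.0 = 37.05 pbw
  SiO2: 73.24% × 250.0 = 183.1 pbw
  ZrO2: 3.466% × 250.0 = 8.665 pbw
  B2O3: 4.725% × 250.0 = 11.81 pbw
  Al2O3: 2.863% × 250.0 = 7.158 pbw
Verifying the oxide balance on the weights just shown, versus the basis set out (each sum matches its target mass given rounding of the digits):
  K2O: 3.255·0.6821 = 2.220 pbw (target 2.220 pbw)
  ZnO: 37.12·0.9980 = 37.05 pbw (target 37.05 pbw)
  SiO2: 179.8·0.9951 + 12.89·0.3266 = 183.1 pbw (target 183.1 pbw)
  ZrO2: 12.89·0.6724 = 8.667 pbw (target 8.665 pbw)
  B2O3: 20.96·0.5636 = 11.81 pbw (target 11.81 pbw)
  Al2O3: 179.8·0.003000 + 6.644·0.9961 = 7.157 pbw (target 7.158 pbw)
Glass-mass bookkeeping: batch Σ − ignition loss = 250.0 pbw (summing oxide targets gives 250.0 pbw; basis as stated: 250.0 pbw — differing by rounding only).
Summing the batch: Σ batch = 260.7 pbw; loss to ignition Σ batch·LOI = 10.64 pbw; yield, glass over the total, = 95.92%.

Revised batch per 250.0 pbw fused product:
  Potash: 3.255 pbw
  Silica sand: 179.8 pbw
  Boric acid: 20.96 pbw
  Zircon sand: 12.89 pbw
  Zinc white: 37.12 pbw
  Calcined alumina: 6.644 pbw
Total batch = 260.7 pbw; LOI loss = 10.64 pbw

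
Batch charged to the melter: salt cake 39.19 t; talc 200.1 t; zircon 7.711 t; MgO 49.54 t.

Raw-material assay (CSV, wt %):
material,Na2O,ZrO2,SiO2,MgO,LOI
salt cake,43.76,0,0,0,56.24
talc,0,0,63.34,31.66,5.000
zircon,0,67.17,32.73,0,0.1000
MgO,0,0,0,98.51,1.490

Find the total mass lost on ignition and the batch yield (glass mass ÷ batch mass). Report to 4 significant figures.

LOI loss = 32.79 t; glass = 263.7 t; yield = 88.94%

The whole derivation carries full float precision through every step. Intermediates appear rounded off to 4 significant figures in the printout. A single rounding yields every reported number; all derived quantities, including the four compositions, totals, ignition loss, glass mass, yield, are recomputed using the weight values on 263.7 t of glass at full float precision, as set out in problem or answer.
Each material's LOI contribution:
  salt cake: 39.19 × 0.5624 = 22.04 t
  talc: 200.1 × 0.05000 = 10.01 t
  zircon: 7.711 × 0.001000 = 0.007711 t
  MgO: 49.54 × 0.01490 = 0.7381 t
Total LOI = 32.79 t
Glass = batch − LOI = 296.5 − 32.79 = 263.7 t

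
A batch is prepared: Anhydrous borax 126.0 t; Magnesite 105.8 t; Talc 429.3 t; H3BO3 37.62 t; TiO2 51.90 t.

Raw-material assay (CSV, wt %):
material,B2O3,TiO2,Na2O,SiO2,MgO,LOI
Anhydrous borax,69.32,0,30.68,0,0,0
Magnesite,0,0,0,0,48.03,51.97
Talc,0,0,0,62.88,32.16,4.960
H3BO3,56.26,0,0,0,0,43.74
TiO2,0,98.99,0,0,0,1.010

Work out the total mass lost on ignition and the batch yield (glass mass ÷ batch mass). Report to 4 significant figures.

The intermediate values are displayed rounded to four significant figures in the printout. All arithmetic maintains exact precision in all steps; a single rounding yields each reported result. All derived quantities are rebuilt from the weighed amounts for 657.4 t of glass at exact precision (the five compositions, the totals, LOI, the yield, net glass mass) exactly as shown in the question or the answer.
Per-material ignition loss:
  Anhydrous borax: 126.0 × 0 = 0 t
  Magnesite: 105.8 × 0.5197 = 54.98 t
  Talc: 429.3 × 0.04960 = 21.29 t
  H3BO3: 37.62 × 0.4374 = 16.45 t
  TiO2: 51.90 × 0.01010 = 0.5242 t
Total LOI = 93.26 t
Glass = batch − LOI = 750.6 − 93.26 = 657.4 t

LOI loss = 93.26 t; glass = 657.4 t; yield = 87.58%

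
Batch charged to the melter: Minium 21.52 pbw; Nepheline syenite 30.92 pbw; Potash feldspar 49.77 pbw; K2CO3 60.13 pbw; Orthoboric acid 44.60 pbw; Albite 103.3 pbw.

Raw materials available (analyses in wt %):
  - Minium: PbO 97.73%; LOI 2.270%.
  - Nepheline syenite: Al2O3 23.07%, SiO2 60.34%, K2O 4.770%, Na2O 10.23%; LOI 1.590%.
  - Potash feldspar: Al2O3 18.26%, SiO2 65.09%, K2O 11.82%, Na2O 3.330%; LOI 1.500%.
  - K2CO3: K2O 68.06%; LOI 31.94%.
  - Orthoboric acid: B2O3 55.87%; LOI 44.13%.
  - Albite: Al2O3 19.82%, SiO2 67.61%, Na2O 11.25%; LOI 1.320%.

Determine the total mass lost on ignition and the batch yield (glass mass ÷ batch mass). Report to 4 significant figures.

LOI loss = 41.98 pbw; glass = 268.3 pbw; yield = 86.47%

Intermediates are displayed rounded to four significant digits on the page. Every computation maintains full precision all the way through; every reported figure takes just one rounding. Derived quantities are rebuilt from the weighed amounts on 268.3 pbw of glass at full float precision (totals, six oxide percentages, yield, ignition loss, glass mass) as set out in question or answer.
LOI of each material in turn:
  Minium: 21.52 × 0.02270 = 0.4885 pbw
  Nepheline syenite: 30.92 × 0.01590 = 0.4916 pbw
  Potash feldspar: 49.77 × 0.01500 = 0.7466 pbw
  K2CO3: 60.13 × 0.3194 = 19.21 pbw
  Orthoboric acid: 44.60 × 0.4413 = 19.68 pbw
  Albite: 103.3 × 0.01320 = 1.364 pbw
Total LOI = 41.98 pbw
Glass = batch − LOI = 310.2 − 41.98 = 268.3 pbw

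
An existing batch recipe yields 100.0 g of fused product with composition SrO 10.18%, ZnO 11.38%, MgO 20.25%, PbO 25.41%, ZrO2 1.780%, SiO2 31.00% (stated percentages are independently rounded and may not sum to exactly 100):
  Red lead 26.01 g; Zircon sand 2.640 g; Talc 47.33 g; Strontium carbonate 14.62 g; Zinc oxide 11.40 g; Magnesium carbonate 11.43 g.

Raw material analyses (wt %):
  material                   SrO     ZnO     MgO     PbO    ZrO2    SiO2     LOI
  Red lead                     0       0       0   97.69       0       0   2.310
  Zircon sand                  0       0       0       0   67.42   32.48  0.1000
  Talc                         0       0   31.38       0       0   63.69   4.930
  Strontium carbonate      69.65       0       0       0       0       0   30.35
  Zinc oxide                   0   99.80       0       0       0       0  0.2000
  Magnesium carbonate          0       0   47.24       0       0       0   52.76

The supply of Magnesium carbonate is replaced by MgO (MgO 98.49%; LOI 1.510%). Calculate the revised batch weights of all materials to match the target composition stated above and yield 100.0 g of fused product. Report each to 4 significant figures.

Revised batch per 100.0 g fused product:
  Red lead: 26.01 g
  Zircon sand: 2.640 g
  Talc: 47.33 g
  Strontium carbonate: 14.62 g
  Zinc oxide: 11.40 g
  MgO: 5.482 g
Total batch = 107.5 g; LOI loss = 7.480 g

Every computation runs at exact precision at every stage; in-progress results are shown (rounded to four significant digits) at each printed step; a single rounding completes each reported result — the derived quantities, including the six compositions, yield, ignition loss, net glass mass, the totals, are computed starting from the weights for 100.0 g of glass at full float precision exactly as printed in the problem or the answer.
Oxide-by-oxide targets in 100.0 g fused product:
  SrO: 10.18% × 100.0 = 10.18 g
  ZnO: 11.38% × 100.0 = 11.38 g
  MgO: 20.25% × 100.0 = 20.25 g
  PbO: 25.41% × 100.0 = 25.41 g
  ZrO2: 1.780% × 100.0 = 1.780 g
  SiO2: 31.00% × 100.0 = 31.00 g
Per-oxide balance check from the weights as reported, under the basis named above (oxide sums agree with the targets inside rounding margins):
  SrO: 14.62·0.6965 = 10.18 g (target 10.18 g)
  ZnO: 11.40·0.9980 = 11.38 g (target 11.38 g)
  MgO: 47.33·0.3138 + 5.482·0.9849 = 20.25 g (target 20.25 g)
  PbO: 26.01·0.9769 = 25.41 g (target 25.41 g)
  ZrO2: 2.640·0.6742 = 1.780 g (target 1.780 g)
  SiO2: 2.640·0.3248 + 47.33·0.6369 = 31.00 g (target 31.00 g)
Glass-mass sanity pass: whole batch net of LOI = 100.0 g (summing oxide targets gives 100.0 g; versus the stated basis of 100.0 g — a pure rounding effect).
Total batch = Σ batch = 107.5 g; LOI removed, Σ of batch·LOI: 7.480 g; yield, glass over the total, = 93.04%.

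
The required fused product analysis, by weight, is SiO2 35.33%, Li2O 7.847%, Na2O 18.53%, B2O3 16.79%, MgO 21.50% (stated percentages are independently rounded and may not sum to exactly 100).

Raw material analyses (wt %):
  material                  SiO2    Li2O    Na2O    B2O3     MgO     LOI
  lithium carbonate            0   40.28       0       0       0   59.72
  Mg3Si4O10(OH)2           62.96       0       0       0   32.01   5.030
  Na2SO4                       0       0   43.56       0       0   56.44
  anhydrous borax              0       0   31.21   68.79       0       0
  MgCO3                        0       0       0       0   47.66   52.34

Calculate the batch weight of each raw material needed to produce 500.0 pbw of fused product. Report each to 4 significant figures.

Batch per 500.0 pbw fused product:
  lithium carbonate: 97.41 pbw
  Mg3Si4O10(OH)2: 280.6 pbw
  Na2SO4: 125.3 pbw
  anhydrous borax: 122.0 pbw
  MgCO3: 37.11 pbw
Total batch = 662.4 pbw; LOI loss = 162.4 pbw; yield = 75.48%

Rounding to four significant figures applies to each working value as shown; the whole derivation maintains full precision in every operation — every reported value is rounded just once — derived quantities, which include ignition loss, the totals, yield, glass mass, the five compositions, are rebuilt at full precision, exactly as shown in the question or the answer, from the batch weights at 500.0 pbw of glass.
Target masses of each oxide per 500.0 pbw fused product:
  SiO2: 35.33% × 500.0 = 176.6 pbw
  Li2O: 7.847% × 500.0 = 39.24 pbw
  Na2O: 18.53% × 500.0 = 92.65 pbw
  B2O3: 16.79% × 500.0 = 83.95 pbw
  MgO: 21.50% × 500.0 = 107.5 pbw
Per-oxide balance check with the batch weights as given, for the quoted basis mass (summed amounts equal target values given rounding of the digits):
  SiO2: 280.6·0.6296 = 176.7 pbw (target 176.6 pbw)
  Li2O: 97.41·0.4028 = 39.24 pbw (target 39.24 pbw)
  Na2O: 125.3·0.4356 + 122.0·0.3121 = 92.66 pbw (target 92.65 pbw)
  B2O3: 122.0·0.6879 = 83.92 pbw (target 83.95 pbw)
  MgO: 280.6·0.3201 + 37.11·0.4766 = 107.5 pbw (target 107.5 pbw)
Glass-mass sanity pass: the batch minus its LOI: 500.0 pbw (the Σ of target masses is 500.0 pbw; the stated basis being 500.0 pbw — a pure rounding effect).
Summing the batch: Σ batch = 662.4 pbw; LOI loss = Σ batch·LOI = 162.4 pbw; glass ÷ batch gives a yield of 75.48%.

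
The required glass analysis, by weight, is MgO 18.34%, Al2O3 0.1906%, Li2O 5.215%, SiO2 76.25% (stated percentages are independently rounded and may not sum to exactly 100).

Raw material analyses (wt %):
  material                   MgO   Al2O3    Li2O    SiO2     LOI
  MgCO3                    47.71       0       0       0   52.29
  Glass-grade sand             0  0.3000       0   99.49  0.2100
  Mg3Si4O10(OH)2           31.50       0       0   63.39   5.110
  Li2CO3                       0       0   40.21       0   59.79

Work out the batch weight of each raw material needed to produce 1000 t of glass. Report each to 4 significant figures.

Each numeric step maintains full precision from first step to last; mid-chain values are shown (rounded to 4 significant figures) in the printout. A single rounding finalizes every reported figure — all derived quantities are computed from the weighed amounts at 1000 t of glass at full float precision (glass mass, LOI, yield, the four compositions, the totals) precisely as stated by problem or answer.
Target oxide masses per 1000 t glass:
  MgO: 18.34% × 1000 = 183.4 t
  Al2O3: 0.1906% × 1000 = 1.906 t
  Li2O: 5.215% × 1000 = 52.15 t
  SiO2: 76.25% × 1000 = 762.5 t
Balance tally, oxide-wise, on the weights just shown, versus the basis set out (target by target, the sums agree once rounding is allowed for):
  MgO: 248.6·0.4771 + 205.7·0.3150 = 183.4 t (target 183.4 t)
  Al2O3: 635.3·0.003000 = 1.906 t (target 1.906 t)
  Li2O: 129.7·0.4021 = 52.15 t (target 52.15 t)
  SiO2: 635.3·0.9949 + 205.7·0.6339 = 762.5 t (target 762.5 t)
Mass balance on the glass: total charge less LOI = 999.9 t (targets for the oxides total 1000 t; basis as stated: 1000 t — differing by rounding only).
Batch grand total — Σ batch = 1219 t; Σ batch·LOI gives LOI loss = 219.4 t; yield = glass ÷ total batch = 82.01%.

Batch per 1000 t glass:
  MgCO3: 248.6 t
  Glass-grade sand: 635.3 t
  Mg3Si4O10(OH)2: 205.7 t
  Li2CO3: 129.7 t
Total batch = 1219 t; LOI loss = 219.4 t; yield = 82.01%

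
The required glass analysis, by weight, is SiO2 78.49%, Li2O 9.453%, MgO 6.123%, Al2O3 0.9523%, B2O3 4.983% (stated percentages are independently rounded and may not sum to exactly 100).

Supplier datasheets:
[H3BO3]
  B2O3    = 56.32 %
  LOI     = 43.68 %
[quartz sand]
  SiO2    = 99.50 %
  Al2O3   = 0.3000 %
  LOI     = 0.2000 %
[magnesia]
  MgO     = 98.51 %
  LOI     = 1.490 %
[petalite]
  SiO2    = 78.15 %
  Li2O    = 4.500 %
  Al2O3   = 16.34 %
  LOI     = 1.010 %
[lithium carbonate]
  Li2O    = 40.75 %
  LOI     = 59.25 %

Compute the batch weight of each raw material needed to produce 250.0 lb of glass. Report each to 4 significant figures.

Values along the way are displayed, rounded to four significant digits, within the worked lines. Each numeric step holds full float precision from first step to last; each reported figure undergoes a single rounding. All derived quantities are recomputed from the weighed amounts at 250.0 lb of glass in full precision (five oxide percentages, yield, net glass mass, ignition loss, the totals) exactly as printed in question or answer.
Per-oxide target masses for 250.0 lb glass:
  SiO2: 78.49% × 250.0 = 196.2 lb
  Li2O: 9.453% × 250.0 = 23.63 lb
  MgO: 6.123% × 250.0 = 15.31 lb
  Al2O3: 0.9523% × 250.0 = 2.381 lb
  B2O3: 4.983% × 250.0 = 12.46 lb
Oxide-by-oxide audit per the reported batch figures, versus the basis set out (oxide sums agree with the targets once rounding is allowed for):
  SiO2: 188.5·0.9950 + 11.11·0.7815 = 196.2 lb (target 196.2 lb)
  Li2O: 11.11·0.04500 + 56.77·0.4075 = 23.63 lb (target 23.63 lb)
  MgO: 15.54·0.9851 = 15.31 lb (target 15.31 lb)
  Al2O3: 188.5·0.003000 + 11.11·0.1634 = 2.381 lb (target 2.381 lb)
  B2O3: 22.12·0.5632 = 12.46 lb (target 12.46 lb)
Consistency of the glass mass: Σ batch − LOI loss = 250.0 lb (targets for the oxides total 250.0 lb; against the stated basis, 250.0 lb — differing by rounding only).
Total batch = Σ batch = 294.0 lb; Σ batch·LOI gives LOI loss = 44.02 lb; glass ÷ batch gives a yield of 85.03%.

Batch per 250.0 lb glass:
  H3BO3: 22.12 lb
  quartz sand: 188.5 lb
  magnesia: 15.54 lb
  petalite: 11.11 lb
  lithium carbonate: 56.77 lb
Total batch = 294.0 lb; LOI loss = 44.02 lb; yield = 85.03%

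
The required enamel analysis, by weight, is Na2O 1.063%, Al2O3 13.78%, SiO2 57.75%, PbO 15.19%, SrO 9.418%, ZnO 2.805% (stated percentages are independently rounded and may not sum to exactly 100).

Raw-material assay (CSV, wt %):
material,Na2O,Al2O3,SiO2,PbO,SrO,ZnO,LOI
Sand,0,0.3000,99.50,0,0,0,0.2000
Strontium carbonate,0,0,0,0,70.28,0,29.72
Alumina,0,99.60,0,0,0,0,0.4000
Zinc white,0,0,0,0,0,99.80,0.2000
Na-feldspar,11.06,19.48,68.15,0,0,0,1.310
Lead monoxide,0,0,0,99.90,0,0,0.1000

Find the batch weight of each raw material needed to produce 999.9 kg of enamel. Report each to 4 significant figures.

Intermediates are displayed, rounded to four significant digits, in the working — the working math maintains full precision at every stage — each reported number receives exactly one rounding; all derived quantities (ignition loss, six oxide percentages, glass mass, the totals, yield) are carried using the weight values per 999.9 kg of glass at full float precision precisely as stated by question or answer.
Target masses of each oxide per 999.9 kg enamel:
  Na2O: 1.063% × 999.9 = 10.63 kg
  Al2O3: 13.78% × 999.9 = 137.8 kg
  SiO2: 57.75% × 999.9 = 577.4 kg
  PbO: 15.19% × 999.9 = 151.9 kg
  SrO: 9.418% × 999.9 = 94.17 kg
  ZnO: 2.805% × 999.9 = 28.05 kg
Sums-versus-targets review applying the batch weights above, for the quoted basis mass (target by target, the sums agree net of answer rounding effects):
  Na2O: 96.10·0.1106 = 10.63 kg (target 10.63 kg)
  Al2O3: 514.5·0.003000 + 118.0·0.9960 + 96.10·0.1948 = 137.8 kg (target 137.8 kg)
  SiO2: 514.5·0.9950 + 96.10·0.6815 = 577.4 kg (target 577.4 kg)
  PbO: 152.0·0.9990 = 151.8 kg (target 151.9 kg)
  SrO: 134.0·0.7028 = 94.18 kg (target 94.17 kg)
  ZnO: 28.10·0.9980 = 28.04 kg (target 28.05 kg)
Mass balance on the glass: Σ batch − LOI loss = 999.9 kg (the targets, summed, come to 1000 kg; the stated basis being 999.9 kg — differing by rounding only).
Total batch = Σ batch = 1043 kg; loss to ignition Σ batch·LOI = 42.79 kg; yield = glass ÷ total batch = 95.90%.

Batch per 999.9 kg enamel:
  Sand: 514.5 kg
  Strontium carbonate: 134.0 kg
  Alumina: 118.0 kg
  Zinc white: 28.10 kg
  Na-feldspar: 96.10 kg
  Lead monoxide: 152.0 kg
Total batch = 1043 kg; LOI loss = 42.79 kg; yield = 95.90%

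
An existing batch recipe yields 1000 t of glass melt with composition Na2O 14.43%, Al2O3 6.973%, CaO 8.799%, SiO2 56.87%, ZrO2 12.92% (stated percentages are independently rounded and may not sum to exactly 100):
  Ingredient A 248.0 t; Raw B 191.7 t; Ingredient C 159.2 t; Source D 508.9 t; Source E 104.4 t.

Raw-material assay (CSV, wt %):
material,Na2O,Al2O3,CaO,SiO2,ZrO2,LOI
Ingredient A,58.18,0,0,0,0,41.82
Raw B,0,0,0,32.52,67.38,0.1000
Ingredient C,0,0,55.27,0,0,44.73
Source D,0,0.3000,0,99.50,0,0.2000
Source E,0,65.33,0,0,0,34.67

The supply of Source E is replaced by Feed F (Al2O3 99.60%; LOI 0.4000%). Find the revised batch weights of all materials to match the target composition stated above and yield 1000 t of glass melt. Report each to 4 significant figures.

In-progress results are shown rounded to four significant digits within the worked lines; the working math maintains exact precision end to end; each reported result is rounded only once. All derived quantities (ignition loss, totals, the yield, five oxide percentages, glass mass) are computed using the weight values per 1000 t of glass at full float precision as set out in the problem or the answer.
Oxide mass targets, per 1000 t glass melt:
  Na2O: 14.43% × 1000 = 144.3 t
  Al2O3: 6.973% × 1000 = 69.73 t
  CaO: 8.799% × 1000 = 87.99 t
  SiO2: 56.87% × 1000 = 568.7 t
  ZrO2: 12.92% × 1000 = 129.2 t
Oxide-by-oxide audit working from each reported weight, relative to the basis at hand (every target is met by its sum inside rounding margins):
  Na2O: 248.0·0.5818 = 144.3 t (target 144.3 t)
  Al2O3: 508.9·0.003000 + 68.48·0.9960 = 69.73 t (target 69.73 t)
  CaO: 159.2·0.5527 = 87.99 t (target 87.99 t)
  SiO2: 191.7·0.3252 + 508.9·0.9950 = 568.7 t (target 568.7 t)
  ZrO2: 191.7·0.6738 = 129.2 t (target 129.2 t)
Glass-mass sanity pass: total charge less LOI = 999.9 t (per-oxide target masses sum to 999.9 t; with the basis standing at 1000 t — rounding explains the deltas).
Summing the batch: Σ batch = 1176 t; loss to ignition Σ batch·LOI = 176.4 t; glass ÷ batch gives a yield of 85.00%.

Revised batch per 1000 t glass melt:
  Ingredient A: 248.0 t
  Raw B: 191.7 t
  Ingredient C: 159.2 t
  Source D: 508.9 t
  Feed F: 68.48 t
Total batch = 1176 t; LOI loss = 176.4 t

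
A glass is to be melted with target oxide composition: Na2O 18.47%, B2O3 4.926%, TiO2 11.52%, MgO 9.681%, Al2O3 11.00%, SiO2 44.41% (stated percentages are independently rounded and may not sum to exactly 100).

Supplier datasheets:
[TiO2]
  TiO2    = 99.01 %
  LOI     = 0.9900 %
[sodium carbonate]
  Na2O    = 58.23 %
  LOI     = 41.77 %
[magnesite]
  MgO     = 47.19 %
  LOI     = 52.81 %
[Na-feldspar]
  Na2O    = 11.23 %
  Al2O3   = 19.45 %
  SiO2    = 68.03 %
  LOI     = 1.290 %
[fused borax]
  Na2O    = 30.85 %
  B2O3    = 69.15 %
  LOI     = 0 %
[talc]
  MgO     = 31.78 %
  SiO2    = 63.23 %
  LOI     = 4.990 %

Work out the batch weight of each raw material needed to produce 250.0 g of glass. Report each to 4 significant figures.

Full precision is kept end to end — working values are displayed rounded to four significant figures between the steps. Exactly one rounding is applied to each reported number — derived quantities (LOI, yield, net glass mass, six oxide percentages, totals) are recomputed starting from the weights per 250.0 g of glass at full float precision, as given in the problem or answer text.
The oxide mass targets at 250.0 g glass:
  Na2O: 18.47% × 250.0 = 46.18 g
  B2O3: 4.926% × 250.0 = 12.32 g
  TiO2: 11.52% × 250.0 = 28.80 g
  MgO: 9.681% × 250.0 = 24.20 g
  Al2O3: 11.00% × 250.0 = 27.50 g
  SiO2: 44.41% × 250.0 = 111.0 g
Sums-versus-targets review given the weights on record, relative to the basis at hand (summed amounts equal target values modulo rounding of the values):
  Na2O: 42.59·0.5823 + 141.4·0.1123 + 17.81·0.3085 = 46.17 g (target 46.18 g)
  B2O3: 17.81·0.6915 = 12.32 g (target 12.32 g)
  TiO2: 29.09·0.9901 = 28.80 g (target 28.80 g)
  MgO: 35.48·0.4719 + 23.47·0.3178 = 24.20 g (target 24.20 g)
  Al2O3: 141.4·0.1945 = 27.50 g (target 27.50 g)
  SiO2: 141.4·0.6803 + 23.47·0.6323 = 111.0 g (target 111.0 g)
Glass-mass closure: total batch − LOI = 250.0 g (the targets, summed, come to 250.0 g; versus the stated basis of 250.0 g — deltas are rounding alone).
Adding the batch up: Σ batch = 289.8 g; LOI loss = Σ batch·LOI = 39.81 g; yield, glass over the total, = 86.26%.

Batch per 250.0 g glass:
  TiO2: 29.09 g
  sodium carbonate: 42.59 g
  magnesite: 35.48 g
  Na-feldspar: 141.4 g
  fused borax: 17.81 g
  talc: 23.47 g
Total batch = 289.8 g; LOI loss = 39.81 g; yield = 86.26%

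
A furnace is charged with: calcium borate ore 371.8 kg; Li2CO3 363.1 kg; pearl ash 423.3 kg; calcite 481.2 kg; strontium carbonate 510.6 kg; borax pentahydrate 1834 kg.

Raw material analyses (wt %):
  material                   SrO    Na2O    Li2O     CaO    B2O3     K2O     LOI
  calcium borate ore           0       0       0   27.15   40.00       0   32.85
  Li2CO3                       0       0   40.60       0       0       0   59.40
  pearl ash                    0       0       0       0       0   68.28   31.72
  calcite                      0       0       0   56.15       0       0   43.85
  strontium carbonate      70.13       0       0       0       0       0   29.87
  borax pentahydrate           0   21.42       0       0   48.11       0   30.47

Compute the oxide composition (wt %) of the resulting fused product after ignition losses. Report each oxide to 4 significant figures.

Glass mass = 2590 kg (batch 3984 − LOI 1394).
Composition: SrO 13.83%, Na2O 15.17%, Li2O 5.693%, CaO 14.33%, B2O3 39.82%, K2O 11.16%

The working math carries full precision from start to finish; the intermediate values are shown with 4-significant-digit rounding within the worked lines — each reported figure is rounded exactly once — the derived quantities are computed using the weight values per 2590 kg of glass at full precision (six oxide percentages, yield, the totals, LOI, glass mass), precisely as stated by the problem or answer text.
What the batch supplies per oxide:
  SrO: 510.6·0.7013 = 358.1 kg
  Na2O: 1834·0.2142 = 392.8 kg
  Li2O: 363.1·0.4060 = 147.4 kg
  CaO: 371.8·0.2715 + 481.2·0.5615 = 371.1 kg
  B2O3: 371.8·0.4000 + 1834·0.4811 = 1031 kg
  K2O: 423.3·0.6828 = 289.0 kg
LOI: 371.8·0.3285 + 363.1·0.5940 + 423.3·0.3172 + 481.2·0.4385 + 510.6·0.2987 + 1834·0.3047 = 1394 kg
The glass mass, total less LOI, = 3984 − 1394 = 2590 kg (consistent with Σ oxide mass)
wt %: oxide over glass, times 100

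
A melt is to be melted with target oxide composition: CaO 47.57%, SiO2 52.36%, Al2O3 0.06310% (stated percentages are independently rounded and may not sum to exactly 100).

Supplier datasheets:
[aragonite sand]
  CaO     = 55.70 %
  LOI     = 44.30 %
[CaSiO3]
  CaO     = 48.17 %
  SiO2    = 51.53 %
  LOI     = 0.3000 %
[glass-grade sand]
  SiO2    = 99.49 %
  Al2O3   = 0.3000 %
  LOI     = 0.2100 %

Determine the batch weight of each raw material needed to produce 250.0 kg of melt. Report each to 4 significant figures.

Batch per 250.0 kg melt:
  aragonite sand: 81.62 kg
  CaSiO3: 152.5 kg
  glass-grade sand: 52.58 kg
Total batch = 286.7 kg; LOI loss = 36.73 kg; yield = 87.19%

All internal work runs at full float precision at each step — mid-chain values are shown rounded to four significant digits in the printout; each reported value takes a single rounding — derived quantities are rebuilt in exact precision (LOI, the yield, three oxide percentages, totals, net glass mass) from the weighed amounts on 250.0 kg of glass, as they appear in the problem or the answer.
Oxide-by-oxide targets in 250.0 kg melt:
  CaO: 47.57% × 250.0 = 118.9 kg
  SiO2: 52.36% × 250.0 = 130.9 kg
  Al2O3: 0.06310% × 250.0 = 0.1578 kg
Per-oxide balance check on the weights just shown, at the basis given (summed amounts equal target values net of answer rounding effects):
  CaO: 81.62·0.5570 + 152.5·0.4817 = 118.9 kg (target 118.9 kg)
  SiO2: 152.5·0.5153 + 52.58·0.9949 = 130.9 kg (target 130.9 kg)
  Al2O3: 52.58·0.003000 = 0.1577 kg (target 0.1578 kg)
Glass-mass closure: batch Σ − ignition loss = 250.0 kg (summing oxide targets gives 250.0 kg; against the stated basis, 250.0 kg — deltas are rounding alone).
Summing the batch: Σ batch = 286.7 kg; Σ batch·LOI gives LOI loss = 36.73 kg; as yield: glass ÷ batch → 87.19%.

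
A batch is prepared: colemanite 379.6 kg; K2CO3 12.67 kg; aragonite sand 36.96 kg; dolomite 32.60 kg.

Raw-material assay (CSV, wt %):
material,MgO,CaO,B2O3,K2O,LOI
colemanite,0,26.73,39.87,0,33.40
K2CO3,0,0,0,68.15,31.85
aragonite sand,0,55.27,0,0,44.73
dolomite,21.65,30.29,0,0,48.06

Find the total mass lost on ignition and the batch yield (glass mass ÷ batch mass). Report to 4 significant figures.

The intermediate values are printed rounded off to 4 significant figures at each printed step — every computation carries full precision end to end; every reported value takes exactly one rounding; all derived quantities, which include glass mass, four oxide percentages, ignition loss, the yield, the totals, are carried in full float precision, precisely as stated by the problem or the answer, using the weight values per 298.8 kg of glass.
Per-material ignition loss:
  colemanite: 379.6 × 0.3340 = 126.8 kg
  K2CO3: 12.67 × 0.3185 = 4.035 kg
  aragonite sand: 36.96 × 0.4473 = 16.53 kg
  dolomite: 32.60 × 0.4806 = 15.67 kg
Total LOI = 163.0 kg
Glass = batch − LOI = 461.8 − 163.0 = 298.8 kg

LOI loss = 163.0 kg; glass = 298.8 kg; yield = 64.70%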